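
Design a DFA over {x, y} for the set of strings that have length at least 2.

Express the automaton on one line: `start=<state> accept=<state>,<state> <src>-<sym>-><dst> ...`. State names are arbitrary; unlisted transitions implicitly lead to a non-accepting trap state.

start=q0 accept=q2,q3 q0-x->q1 q0-y->q1 q1-x->q2 q1-y->q2 q2-x->q3 q2-y->q3 q3-x->q3 q3-y->q3

Count input length up to 3: every symbol moves from q0 toward q3, which means 'more than 2' and absorbs. Accept from {q2, q3}.
A 4-state machine:
        x   y  
>  q0   q1  q1 
   q1   q2  q2 
 * q2   q3  q3 
 * q3   q3  q3 
(> = start, * = accepting)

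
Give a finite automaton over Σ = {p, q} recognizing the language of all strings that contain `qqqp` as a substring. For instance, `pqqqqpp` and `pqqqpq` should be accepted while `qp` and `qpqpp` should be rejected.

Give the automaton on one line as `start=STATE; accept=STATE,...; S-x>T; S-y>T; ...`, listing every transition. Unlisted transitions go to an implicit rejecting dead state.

start=A; accept=E; A-p>A; A-q>B; B-p>A; B-q>C; C-p>A; C-q>D; D-p>E; D-q>D; E-p>E; E-q>E

States A..D record the length of the longest prefix of `qqqp` that matches the current input suffix. Reaching E means `qqqp` has been seen, and we stay there forever. Accept from E.
       p  q 
>  A   A  B 
   B   A  C 
   C   A  D 
   D   E  D 
 * E   E  E 
(> = start, * = accepting)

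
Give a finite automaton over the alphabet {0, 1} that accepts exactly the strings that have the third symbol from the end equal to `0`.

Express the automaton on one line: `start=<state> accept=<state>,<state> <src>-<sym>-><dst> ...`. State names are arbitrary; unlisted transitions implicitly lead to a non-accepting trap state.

start=q0 accept=q7,q8,q9,q10 q0-0->q1 q0-1->q2 q1-0->q3 q1-1->q4 q2-0->q5 q2-1->q6 q3-0->q7 q3-1->q8 q4-0->q9 q4-1->q10 q5-0->q11 q5-1->q12 q6-0->q13 q6-1->q14 q7-0->q7 q7-1->q8 q8-0->q9 q8-1->q10 q9-0->q11 q9-1->q12 q10-0->q13 q10-1->q14 q11-0->q7 q11-1->q8 q12-0->q9 q12-1->q10 q13-0->q11 q13-1->q12 q14-0->q13 q14-1->q14

A DFA must remember the last 3 symbols (since which symbol is third-to-last isn't known until the input ends). Use one state per possible window of the last ≤3 symbols; accept from those whose window starts with `0`.
A 15-state machine:
          0    1  
>  q0     q1   q2 
   q1     q3   q4 
   q2     q5   q6 
   q3     q7   q8 
   q4     q9  q10 
   q5    q11  q12 
   q6    q13  q14 
 * q7     q7   q8 
 * q8     q9  q10 
 * q9    q11  q12 
 * q10   q13  q14 
   q11    q7   q8 
   q12    q9  q10 
   q13   q11  q12 
   q14   q13  q14 
(> = start, * = accepting)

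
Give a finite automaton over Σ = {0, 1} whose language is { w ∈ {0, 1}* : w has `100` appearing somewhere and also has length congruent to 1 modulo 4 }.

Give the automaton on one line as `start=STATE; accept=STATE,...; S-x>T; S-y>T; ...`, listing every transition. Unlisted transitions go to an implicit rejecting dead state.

Handle the two conditions separately and then intersect. One (4 states) tracks whether and how much of `100` has been seen; the other (4 states) tracks the input length modulo 4. Each combined state is a pair, one component from each; accept when both components accept.
A 16-state machine:
          0    1  
>  s0     s1   s2 
   s1     s3   s4 
   s2     s5   s4 
   s3     s6   s7 
   s4     s8   s7 
   s5     s9   s7 
   s6     s0  s10 
   s7    s11  s10 
   s8    s12  s10 
   s9    s12  s12 
   s10   s13   s2 
   s11   s14   s2 
   s12   s14  s14 
   s13   s15   s4 
 * s14   s15  s15 
   s15    s9   s9 
(> = start, * = accepting)

start=s0; accept=s14; s0-0>s1; s0-1>s2; s1-0>s3; s1-1>s4; s2-0>s5; s2-1>s4; s3-0>s6; s3-1>s7; s4-0>s8; s4-1>s7; s5-0>s9; s5-1>s7; s6-0>s0; s6-1>s10; s7-0>s11; s7-1>s10; s8-0>s12; s8-1>s10; s9-0>s12; s9-1>s12; s10-0>s13; s10-1>s2; s11-0>s14; s11-1>s2; s12-0>s14; s12-1>s14; s13-0>s15; s13-1>s4; s14-0>s15; s14-1>s15; s15-0>s9; s15-1>s9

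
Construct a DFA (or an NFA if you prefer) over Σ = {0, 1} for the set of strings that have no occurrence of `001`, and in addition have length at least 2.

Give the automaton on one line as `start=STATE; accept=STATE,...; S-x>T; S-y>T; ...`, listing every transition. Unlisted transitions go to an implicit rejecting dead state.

Run two small machines in parallel and take their product. One (4 states) tracks partial matches of the forbidden pattern `001`; the other (4 states) tracks the input length, saturating at 3. Each combined state is a pair, one component from each; accept when both components accept.
With 10 states:
        0   1  
>  s0   s1  s2 
   s1   s3  s4 
   s2   s5  s4 
 * s3   s6  s7 
 * s4   s8  s9 
 * s5   s6  s9 
 * s6   s6  s7 
   s7   s7  s7 
 * s8   s6  s9 
 * s9   s8  s9 
(> = start, * = accepting)

start=s0; accept=s3,s4,s5,s6,s8,s9; s0-0>s1; s0-1>s2; s1-0>s3; s1-1>s4; s2-0>s5; s2-1>s4; s3-0>s6; s3-1>s7; s4-0>s8; s4-1>s9; s5-0>s6; s5-1>s9; s6-0>s6; s6-1>s7; s7-0>s7; s7-1>s7; s8-0>s6; s8-1>s9; s9-0>s8; s9-1>s9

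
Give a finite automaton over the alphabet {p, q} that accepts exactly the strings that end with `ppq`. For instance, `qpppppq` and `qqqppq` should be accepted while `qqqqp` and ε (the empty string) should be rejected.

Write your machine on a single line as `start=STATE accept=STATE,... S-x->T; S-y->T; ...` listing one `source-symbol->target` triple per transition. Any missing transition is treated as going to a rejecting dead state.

Remember how much of `ppq` the current input suffix matches. State A means no match yet; B means the last symbol is `p`; C means the last 2 symbols are `pp`; D means the last 3 symbols are `ppq`. Only D accepts. On a mismatch, fall back to the longest proper suffix that is still a prefix of `ppq`.
With 4 states:
       p  q 
>  A   B  A 
   B   C  A 
   C   C  D 
 * D   B  A 
(> = start, * = accepting)

start=A; accept=D; A-p->B; A-q->A; B-p->C; B-q->A; C-p->C; C-q->D; D-p->B; D-q->A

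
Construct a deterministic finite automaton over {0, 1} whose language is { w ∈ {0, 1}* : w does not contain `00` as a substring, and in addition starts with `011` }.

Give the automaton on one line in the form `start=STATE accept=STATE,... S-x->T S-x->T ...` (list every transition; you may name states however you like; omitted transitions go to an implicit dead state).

Build one automaton per condition and run them in lockstep. The first has 3 states tracking partial matches of the forbidden pattern `00`; the second has 5 states tracking whether the input so far still matches the prefix `011`. A product state is a pair (one from each), accepting exactly when both do. Equivalent product states are then merged.
        0   1  
>  q0   q1  q2 
   q1   q2  q3 
   q2   q2  q2 
   q3   q2  q4 
 * q4   q5  q4 
 * q5   q2  q4 
(> = start, * = accepting)

start=q0 accept=q4,q5 q0-0->q1 q0-1->q2 q1-0->q2 q1-1->q3 q2-0->q2 q2-1->q2 q3-0->q2 q3-1->q4 q4-0->q5 q4-1->q4 q5-0->q2 q5-1->q4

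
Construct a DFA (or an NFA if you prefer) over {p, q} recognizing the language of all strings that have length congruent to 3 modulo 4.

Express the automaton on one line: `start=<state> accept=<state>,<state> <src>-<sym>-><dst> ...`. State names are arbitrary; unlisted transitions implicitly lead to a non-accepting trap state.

Count input length modulo 4: every symbol advances one step around the cycle S0 → S1 → S2 → S3 → S0. Accept at S3.
A 4-state machine:
        p   q  
>  S0   S1  S1 
   S1   S2  S2 
   S2   S3  S3 
 * S3   S0  S0 
(> = start, * = accepting)

start=S0 accept=S3 S0-p->S1 S0-q->S1 S1-p->S2 S1-q->S2 S2-p->S3 S2-q->S3 S3-p->S0 S3-q->S0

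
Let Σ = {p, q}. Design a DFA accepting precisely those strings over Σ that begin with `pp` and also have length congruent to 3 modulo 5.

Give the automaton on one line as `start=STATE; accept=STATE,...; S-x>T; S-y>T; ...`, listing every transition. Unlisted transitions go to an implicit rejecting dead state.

Handle the two conditions separately and then intersect. The first has 4 states tracking whether the input so far still matches the prefix `pp`; the second has 5 states tracking the input length modulo 5. A product state is a pair (one from each), accepting exactly when both do.
12 states suffice.
          p    q  
>  S0     S1   S2 
   S1     S3   S4 
   S2     S4   S4 
   S3     S5   S5 
   S4     S6   S6 
 * S5     S7   S7 
   S6     S8   S8 
   S7     S9   S9 
   S8    S10  S10 
   S9    S11  S11 
   S10    S2   S2 
   S11    S3   S3 
(> = start, * = accepting)

start=S0; accept=S5; S0-p>S1; S0-q>S2; S1-p>S3; S1-q>S4; S2-p>S4; S2-q>S4; S3-p>S5; S3-q>S5; S4-p>S6; S4-q>S6; S5-p>S7; S5-q>S7; S6-p>S8; S6-q>S8; S7-p>S9; S7-q>S9; S8-p>S10; S8-q>S10; S9-p>S11; S9-q>S11; S10-p>S2; S10-q>S2; S11-p>S3; S11-q>S3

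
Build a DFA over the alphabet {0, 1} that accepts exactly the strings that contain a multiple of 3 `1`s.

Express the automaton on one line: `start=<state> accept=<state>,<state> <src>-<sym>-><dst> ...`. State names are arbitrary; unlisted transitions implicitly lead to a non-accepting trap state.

start=q0 accept=q0 q0-0->q0 q0-1->q1 q1-0->q1 q1-1->q2 q2-0->q2 q2-1->q0

The only thing that matters is how many `1`s have appeared, reduced mod 3. Use one state per residue: q0 for 0, …, q2 for 2. Reading `1` moves to the next residue; anything else stays put. q0 is accepting.
        0   1  
>* q0   q0  q1 
   q1   q1  q2 
   q2   q2  q0 
(> = start, * = accepting)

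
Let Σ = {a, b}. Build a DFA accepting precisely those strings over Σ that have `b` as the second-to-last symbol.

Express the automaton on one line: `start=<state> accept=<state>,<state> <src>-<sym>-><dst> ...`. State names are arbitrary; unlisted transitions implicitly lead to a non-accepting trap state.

start=s0 accept=s5,s6 s0-a->s1 s0-b->s2 s1-a->s3 s1-b->s4 s2-a->s5 s2-b->s6 s3-a->s3 s3-b->s4 s4-a->s5 s4-b->s6 s5-a->s3 s5-b->s4 s6-a->s5 s6-b->s6

Because acceptance depends on a position counted from the end, the machine has to buffer the most recent 2 symbols. Make each state the string of the last up-to-2 symbols read; on input `x` shift the window left and append `x`. Accept when the buffered window has length 2 and begins with `b`.
7 states suffice.
        a   b  
>  s0   s1  s2 
   s1   s3  s4 
   s2   s5  s6 
   s3   s3  s4 
   s4   s5  s6 
 * s5   s3  s4 
 * s6   s5  s6 
(> = start, * = accepting)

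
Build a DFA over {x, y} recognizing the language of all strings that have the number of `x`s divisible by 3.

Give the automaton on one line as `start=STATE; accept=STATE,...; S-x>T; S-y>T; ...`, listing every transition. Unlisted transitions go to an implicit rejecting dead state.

The only thing that matters is how many `x`s have appeared, reduced mod 3. Use one state per residue: A for 0, …, C for 2. Reading `x` moves to the next residue; anything else stays put. A is accepting.
A 3-state machine:
       x  y 
>* A   B  A 
   B   C  B 
   C   A  C 
(> = start, * = accepting)

start=A; accept=A; A-x>B; A-y>A; B-x>C; B-y>B; C-x>A; C-y>C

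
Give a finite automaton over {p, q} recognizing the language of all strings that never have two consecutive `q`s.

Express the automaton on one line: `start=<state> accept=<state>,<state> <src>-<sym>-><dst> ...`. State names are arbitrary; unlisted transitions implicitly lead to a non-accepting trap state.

Track partial matches of the forbidden pattern `qq`. State s2 is a dead state reached once `qq` has occurred; every other state accepts. s0 means no part of `qq` is currently matched.
3 states suffice.
        p   q  
>* s0   s0  s1 
 * s1   s0  s2 
   s2   s2  s2 
(> = start, * = accepting)

start=s0 accept=s0,s1 s0-p->s0 s0-q->s1 s1-p->s0 s1-q->s2 s2-p->s2 s2-q->s2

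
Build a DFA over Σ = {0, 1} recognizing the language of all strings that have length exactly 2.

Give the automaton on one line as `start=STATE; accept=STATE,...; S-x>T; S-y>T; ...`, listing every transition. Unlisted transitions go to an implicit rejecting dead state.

start=A; accept=C; A-0>B; A-1>B; B-0>C; B-1>C; C-0>D; C-1>D; D-0>D; D-1>D

We only need to distinguish lengths 0, 1, …, 2, and '>2'. Chain A → B → C → D on every symbol, with D looping. Accepting states: {C}.
4 states suffice.
       0  1 
>  A   B  B 
   B   C  C 
 * C   D  D 
   D   D  D 
(> = start, * = accepting)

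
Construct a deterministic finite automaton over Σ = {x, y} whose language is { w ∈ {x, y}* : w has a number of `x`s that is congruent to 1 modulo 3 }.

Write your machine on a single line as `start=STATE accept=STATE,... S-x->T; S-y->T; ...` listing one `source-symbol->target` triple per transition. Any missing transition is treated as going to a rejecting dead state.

start=S0; accept=S1; S0-x->S1; S0-y->S0; S1-x->S2; S1-y->S1; S2-x->S0; S2-y->S2

The only thing that matters is how many `x`s have appeared, reduced mod 3. Use one state per residue: S0 for 0, …, S2 for 2. Reading `x` moves to the next residue; anything else stays put. S1 is accepting.
        x   y  
>  S0   S1  S0 
 * S1   S2  S1 
   S2   S0  S2 
(> = start, * = accepting)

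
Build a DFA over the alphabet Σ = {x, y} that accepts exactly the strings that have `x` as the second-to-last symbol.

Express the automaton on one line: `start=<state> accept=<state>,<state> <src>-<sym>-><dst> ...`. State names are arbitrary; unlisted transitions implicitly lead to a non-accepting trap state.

start=q0 accept=q3,q4 q0-x->q1 q0-y->q2 q1-x->q3 q1-y->q4 q2-x->q5 q2-y->q6 q3-x->q3 q3-y->q4 q4-x->q5 q4-y->q6 q5-x->q3 q5-y->q4 q6-x->q5 q6-y->q6

Because acceptance depends on a position counted from the end, the machine has to buffer the most recent 2 symbols. Make each state the string of the last up-to-2 symbols read; on input `x` shift the window left and append `x`. Accept when the buffered window has length 2 and begins with `x`.
A 7-state machine:
        x   y  
>  q0   q1  q2 
   q1   q3  q4 
   q2   q5  q6 
 * q3   q3  q4 
 * q4   q5  q6 
   q5   q3  q4 
   q6   q5  q6 
(> = start, * = accepting)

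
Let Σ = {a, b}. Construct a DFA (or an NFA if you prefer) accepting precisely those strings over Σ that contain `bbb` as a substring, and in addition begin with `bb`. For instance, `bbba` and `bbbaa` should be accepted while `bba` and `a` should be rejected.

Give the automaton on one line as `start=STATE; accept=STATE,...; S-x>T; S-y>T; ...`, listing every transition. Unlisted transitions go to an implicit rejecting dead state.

start=s0; accept=s5; s0-a>s1; s0-b>s2; s1-a>s1; s1-b>s1; s2-a>s1; s2-b>s3; s3-a>s4; s3-b>s5; s4-a>s4; s4-b>s6; s5-a>s5; s5-b>s5; s6-a>s4; s6-b>s3

Handle the two conditions separately and then intersect. The first has 4 states tracking whether and how much of `bbb` has been seen; the second has 4 states tracking whether the input so far still matches the prefix `bb`. A product state is a pair (one from each), accepting exactly when both do. Minimizing collapses redundant product states.
With 7 states:
        a   b  
>  s0   s1  s2 
   s1   s1  s1 
   s2   s1  s3 
   s3   s4  s5 
   s4   s4  s6 
 * s5   s5  s5 
   s6   s4  s3 
(> = start, * = accepting)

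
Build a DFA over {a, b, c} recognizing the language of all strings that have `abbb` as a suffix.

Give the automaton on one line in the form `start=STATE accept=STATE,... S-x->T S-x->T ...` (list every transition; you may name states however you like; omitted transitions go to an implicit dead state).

start=q0 accept=q4 q0-a->q1 q0-b->q0 q0-c->q0 q1-a->q1 q1-b->q2 q1-c->q0 q2-a->q1 q2-b->q3 q2-c->q0 q3-a->q1 q3-b->q4 q3-c->q0 q4-a->q1 q4-b->q0 q4-c->q0

Remember how much of `abbb` the current input suffix matches. State q0 means no match yet; q1 means the last symbol is `a`; q2 means the last 2 symbols are `ab`; q3 means the last 3 symbols are `abb`; q4 means the last 4 symbols are `abbb`. Only q4 accepts. On a mismatch, fall back to the longest proper suffix that is still a prefix of `abbb`.
With 5 states:
        a   b   c  
>  q0   q1  q0  q0 
   q1   q1  q2  q0 
   q2   q1  q3  q0 
   q3   q1  q4  q0 
 * q4   q1  q0  q0 
(> = start, * = accepting)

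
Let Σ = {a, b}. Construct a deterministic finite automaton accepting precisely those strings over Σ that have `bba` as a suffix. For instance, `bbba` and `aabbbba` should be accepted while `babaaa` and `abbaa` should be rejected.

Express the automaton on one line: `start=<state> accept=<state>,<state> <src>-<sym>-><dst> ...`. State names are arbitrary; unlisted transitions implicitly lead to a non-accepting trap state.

start=S0 accept=S3 S0-a->S0 S0-b->S1 S1-a->S0 S1-b->S2 S2-a->S3 S2-b->S2 S3-a->S0 S3-b->S1

Let each state record the length of the longest suffix of the input read so far that is also a prefix of `bba`. S1 means the last symbol is `b`; S2 means the last 2 symbols are `bb`; S3 means the last 3 symbols are `bba`. Accept only at S3, where the string currently ends in `bba`.
A 4-state machine:
        a   b  
>  S0   S0  S1 
   S1   S0  S2 
   S2   S3  S2 
 * S3   S0  S1 
(> = start, * = accepting)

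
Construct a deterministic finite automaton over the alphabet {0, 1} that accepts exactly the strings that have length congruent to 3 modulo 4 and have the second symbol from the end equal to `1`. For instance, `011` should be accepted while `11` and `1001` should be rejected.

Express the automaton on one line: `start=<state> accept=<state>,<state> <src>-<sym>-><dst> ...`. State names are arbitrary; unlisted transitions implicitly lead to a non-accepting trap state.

start=s0 accept=s5 s0-0->s1 s0-1->s1 s1-0->s2 s1-1->s3 s2-0->s4 s2-1->s4 s3-0->s5 s3-1->s5 s4-0->s0 s4-1->s0 s5-0->s0 s5-1->s0

Handle the two conditions separately and then intersect. One (4 states) tracks the input length modulo 4; the other (7 states) tracks the last 2 symbols read. Each combined state is a pair, one component from each; accept when both components accept. Minimizing collapses redundant product states.
        0   1  
>  s0   s1  s1 
   s1   s2  s3 
   s2   s4  s4 
   s3   s5  s5 
   s4   s0  s0 
 * s5   s0  s0 
(> = start, * = accepting)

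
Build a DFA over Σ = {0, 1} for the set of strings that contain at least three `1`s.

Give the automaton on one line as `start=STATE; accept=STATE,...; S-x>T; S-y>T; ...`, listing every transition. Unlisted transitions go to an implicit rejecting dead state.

Count `1`s, saturating at 4: states q0 through q3 mean 0 through 3 `1`s seen; q4 means more than 3. Each `1` increments (capped at q4); other symbols loop. Accept from {q3, q4}.
        0   1  
>  q0   q0  q1 
   q1   q1  q2 
   q2   q2  q3 
 * q3   q3  q4 
 * q4   q4  q4 
(> = start, * = accepting)

start=q0; accept=q3,q4; q0-0>q0; q0-1>q1; q1-0>q1; q1-1>q2; q2-0>q2; q2-1>q3; q3-0>q3; q3-1>q4; q4-0>q4; q4-1>q4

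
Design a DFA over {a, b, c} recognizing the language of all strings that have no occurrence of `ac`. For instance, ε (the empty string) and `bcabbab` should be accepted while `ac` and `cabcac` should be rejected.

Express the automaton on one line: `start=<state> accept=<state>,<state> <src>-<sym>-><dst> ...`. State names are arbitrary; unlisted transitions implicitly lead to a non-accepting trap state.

Track partial matches of the forbidden pattern `ac`. State q2 is a dead state reached once `ac` has occurred; every other state accepts. q0 means no part of `ac` is currently matched.
        a   b   c  
>* q0   q1  q0  q0 
 * q1   q1  q0  q2 
   q2   q2  q2  q2 
(> = start, * = accepting)

start=q0 accept=q0,q1 q0-a->q1 q0-b->q0 q0-c->q0 q1-a->q1 q1-b->q0 q1-c->q2 q2-a->q2 q2-b->q2 q2-c->q2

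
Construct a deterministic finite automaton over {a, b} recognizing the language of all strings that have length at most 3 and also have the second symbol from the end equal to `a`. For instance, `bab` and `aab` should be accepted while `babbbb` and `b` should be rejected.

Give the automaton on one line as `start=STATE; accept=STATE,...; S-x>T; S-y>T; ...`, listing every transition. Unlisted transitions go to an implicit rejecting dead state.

Build one automaton per condition and run them in lockstep. The first has 5 states tracking the input length, saturating at 4; the second has 7 states tracking the last 2 symbols read. A product state is a pair (one from each), accepting exactly when both do. Equivalent product states are then merged.
        a   b  
>  q0   q1  q2 
   q1   q3  q4 
   q2   q5  q6 
 * q3   q4  q4 
 * q4   q6  q6 
   q5   q4  q4 
   q6   q6  q6 
(> = start, * = accepting)

start=q0; accept=q3,q4; q0-a>q1; q0-b>q2; q1-a>q3; q1-b>q4; q2-a>q5; q2-b>q6; q3-a>q4; q3-b>q4; q4-a>q6; q4-b>q6; q5-a>q4; q5-b>q4; q6-a>q6; q6-b>q6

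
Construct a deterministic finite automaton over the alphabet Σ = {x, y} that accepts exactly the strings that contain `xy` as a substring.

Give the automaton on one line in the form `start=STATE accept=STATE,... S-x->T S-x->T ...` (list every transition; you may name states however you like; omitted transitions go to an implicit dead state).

start=q0 accept=q2 q0-x->q1 q0-y->q0 q1-x->q1 q1-y->q2 q2-x->q2 q2-y->q2

States q0..q1 record the length of the longest prefix of `xy` that matches the current input suffix. Reaching q2 means `xy` has been seen, and we stay there forever. Accept from q2.
        x   y  
>  q0   q1  q0 
   q1   q1  q2 
 * q2   q2  q2 
(> = start, * = accepting)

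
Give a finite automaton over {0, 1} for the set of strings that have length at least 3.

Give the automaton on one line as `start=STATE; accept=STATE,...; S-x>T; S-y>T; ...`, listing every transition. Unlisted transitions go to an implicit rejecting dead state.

start=q0; accept=q3,q4; q0-0>q1; q0-1>q1; q1-0>q2; q1-1>q2; q2-0>q3; q2-1>q3; q3-0>q4; q3-1>q4; q4-0>q4; q4-1>q4

Count input length up to 4: every symbol moves from q0 toward q4, which means 'more than 3' and absorbs. Accept from {q3, q4}.
With 5 states:
        0   1  
>  q0   q1  q1 
   q1   q2  q2 
   q2   q3  q3 
 * q3   q4  q4 
 * q4   q4  q4 
(> = start, * = accepting)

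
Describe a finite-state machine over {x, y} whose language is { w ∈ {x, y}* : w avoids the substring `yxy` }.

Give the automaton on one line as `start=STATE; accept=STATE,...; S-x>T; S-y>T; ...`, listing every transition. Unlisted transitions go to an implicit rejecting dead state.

start=A; accept=A,B,C; A-x>A; A-y>B; B-x>C; B-y>B; C-x>A; C-y>D; D-x>D; D-y>D

This is the complement of 'contains `yxy`'. Use the same substring-matching states — A through D holding how much of `yxy` has just been matched — but flip the accepting set: everything except the trap D accepts.
A 4-state machine:
       x  y 
>* A   A  B 
 * B   C  B 
 * C   A  D 
   D   D  D 
(> = start, * = accepting)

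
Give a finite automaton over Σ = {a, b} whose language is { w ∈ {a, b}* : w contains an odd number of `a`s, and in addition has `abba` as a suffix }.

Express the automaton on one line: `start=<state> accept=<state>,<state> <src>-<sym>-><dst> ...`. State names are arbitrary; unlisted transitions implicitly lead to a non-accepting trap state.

Handle the two conditions separately and then intersect. The first has 2 states tracking the count of `a`s modulo 2; the second has 5 states tracking how much of the suffix `abba` has currently been matched. A product state is a pair (one from each), accepting exactly when both do. Equivalent product states are then merged.
        a   b  
>  q0   q1  q0 
   q1   q2  q1 
   q2   q1  q3 
   q3   q1  q4 
   q4   q5  q0 
 * q5   q2  q1 
(> = start, * = accepting)

start=q0 accept=q5 q0-a->q1 q0-b->q0 q1-a->q2 q1-b->q1 q2-a->q1 q2-b->q3 q3-a->q1 q3-b->q4 q4-a->q5 q4-b->q0 q5-a->q2 q5-b->q1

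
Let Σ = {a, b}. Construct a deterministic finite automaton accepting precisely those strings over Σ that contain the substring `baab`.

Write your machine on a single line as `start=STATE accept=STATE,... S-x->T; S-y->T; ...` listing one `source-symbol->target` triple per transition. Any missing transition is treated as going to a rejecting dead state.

Track how much of `baab` has been matched so far: state S0 is no progress, S4 is the absorbing accept state reached once `baab` has occurred. Intermediate states record partial matches; on a mismatch, fall back to the longest reusable overlap.
A 5-state machine:
        a   b  
>  S0   S0  S1 
   S1   S2  S1 
   S2   S3  S1 
   S3   S0  S4 
 * S4   S4  S4 
(> = start, * = accepting)

start=S0; accept=S4; S0-a->S0; S0-b->S1; S1-a->S2; S1-b->S1; S2-a->S3; S2-b->S1; S3-a->S0; S3-b->S4; S4-a->S4; S4-b->S4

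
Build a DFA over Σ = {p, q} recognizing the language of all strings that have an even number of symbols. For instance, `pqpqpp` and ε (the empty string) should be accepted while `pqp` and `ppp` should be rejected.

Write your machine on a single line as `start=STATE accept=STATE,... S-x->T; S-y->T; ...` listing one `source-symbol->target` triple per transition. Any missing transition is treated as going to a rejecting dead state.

Count input length modulo 2: every symbol advances one step around the cycle s0 → s1 → s0. Accept at s0.
2 states suffice.
        p   q  
>* s0   s1  s1 
   s1   s0  s0 
(> = start, * = accepting)

start=s0; accept=s0; s0-p->s1; s0-q->s1; s1-p->s0; s1-q->s0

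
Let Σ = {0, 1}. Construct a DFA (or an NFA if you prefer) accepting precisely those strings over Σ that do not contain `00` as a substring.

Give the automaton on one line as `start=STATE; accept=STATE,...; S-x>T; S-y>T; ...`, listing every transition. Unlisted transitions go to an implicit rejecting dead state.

Track partial matches of the forbidden pattern `00`. State S2 is a dead state reached once `00` has occurred; every other state accepts. S0 means no part of `00` is currently matched.
3 states suffice.
        0   1  
>* S0   S1  S0 
 * S1   S2  S0 
   S2   S2  S2 
(> = start, * = accepting)

start=S0; accept=S0,S1; S0-0>S1; S0-1>S0; S1-0>S2; S1-1>S0; S2-0>S2; S2-1>S2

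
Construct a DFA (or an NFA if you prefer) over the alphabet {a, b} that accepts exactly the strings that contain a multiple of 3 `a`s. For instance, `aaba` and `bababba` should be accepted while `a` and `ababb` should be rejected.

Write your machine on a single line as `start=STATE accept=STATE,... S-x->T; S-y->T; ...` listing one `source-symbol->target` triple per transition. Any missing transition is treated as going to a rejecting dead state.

Keep the running count of `a`s modulo 3: each `a` advances along the cycle S0 → S1 → S2 → S0 while other symbols loop. Accept at S0.
        a   b  
>* S0   S1  S0 
   S1   S2  S1 
   S2   S0  S2 
(> = start, * = accepting)

start=S0; accept=S0; S0-a->S1; S0-b->S0; S1-a->S2; S1-b->S1; S2-a->S0; S2-b->S2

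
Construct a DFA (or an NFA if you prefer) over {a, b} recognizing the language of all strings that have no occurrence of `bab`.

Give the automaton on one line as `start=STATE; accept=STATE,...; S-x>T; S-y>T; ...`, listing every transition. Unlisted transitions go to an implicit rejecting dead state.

start=q0; accept=q0,q1,q2; q0-a>q0; q0-b>q1; q1-a>q2; q1-b>q1; q2-a>q0; q2-b>q3; q3-a>q3; q3-b>q3

This is the complement of 'contains `bab`'. Use the same substring-matching states — q0 through q3 holding how much of `bab` has just been matched — but flip the accepting set: everything except the trap q3 accepts.
4 states suffice.
        a   b  
>* q0   q0  q1 
 * q1   q2  q1 
 * q2   q0  q3 
   q3   q3  q3 
(> = start, * = accepting)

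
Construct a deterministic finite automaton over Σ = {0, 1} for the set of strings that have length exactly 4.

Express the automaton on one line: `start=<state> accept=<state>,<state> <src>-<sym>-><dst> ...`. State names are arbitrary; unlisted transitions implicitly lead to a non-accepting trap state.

start=s0 accept=s4 s0-0->s1 s0-1->s1 s1-0->s2 s1-1->s2 s2-0->s3 s2-1->s3 s3-0->s4 s3-1->s4 s4-0->s5 s4-1->s5 s5-0->s5 s5-1->s5

We only need to distinguish lengths 0, 1, …, 4, and '>4'. Chain s0 → s1 → s2 → s3 → s4 → s5 on every symbol, with s5 looping. Accepting states: {s4}.
A 6-state machine:
        0   1  
>  s0   s1  s1 
   s1   s2  s2 
   s2   s3  s3 
   s3   s4  s4 
 * s4   s5  s5 
   s5   s5  s5 
(> = start, * = accepting)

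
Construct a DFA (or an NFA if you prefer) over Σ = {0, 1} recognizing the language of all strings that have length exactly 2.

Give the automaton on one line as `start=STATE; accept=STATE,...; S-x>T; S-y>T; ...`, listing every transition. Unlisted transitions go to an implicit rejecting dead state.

start=q0; accept=q2; q0-0>q1; q0-1>q1; q1-0>q2; q1-1>q2; q2-0>q3; q2-1>q3; q3-0>q3; q3-1>q3

We only need to distinguish lengths 0, 1, …, 2, and '>2'. Chain q0 → q1 → q2 → q3 on every symbol, with q3 looping. Accepting states: {q2}.
With 4 states:
        0   1  
>  q0   q1  q1 
   q1   q2  q2 
 * q2   q3  q3 
   q3   q3  q3 
(> = start, * = accepting)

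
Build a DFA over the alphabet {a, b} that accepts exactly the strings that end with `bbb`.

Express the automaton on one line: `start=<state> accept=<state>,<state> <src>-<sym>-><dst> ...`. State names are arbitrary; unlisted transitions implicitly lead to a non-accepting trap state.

start=q0 accept=q3 q0-a->q0 q0-b->q1 q1-a->q0 q1-b->q2 q2-a->q0 q2-b->q3 q3-a->q0 q3-b->q3

Let each state record the length of the longest suffix of the input read so far that is also a prefix of `bbb`. q1 means the last symbol is `b`; q2 means the last 2 symbols are `bb`; q3 means the last 3 symbols are `bbb`. Accept only at q3, where the string currently ends in `bbb`.
With 4 states:
        a   b  
>  q0   q0  q1 
   q1   q0  q2 
   q2   q0  q3 
 * q3   q0  q3 
(> = start, * = accepting)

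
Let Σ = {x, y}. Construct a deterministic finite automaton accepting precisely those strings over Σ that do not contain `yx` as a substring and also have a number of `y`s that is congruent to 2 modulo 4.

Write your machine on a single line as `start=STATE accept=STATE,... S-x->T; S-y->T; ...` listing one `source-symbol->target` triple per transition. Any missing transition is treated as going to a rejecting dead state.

start=q0; accept=q3; q0-x->q0; q0-y->q1; q1-x->q2; q1-y->q3; q2-x->q2; q2-y->q2; q3-x->q2; q3-y->q4; q4-x->q2; q4-y->q5; q5-x->q2; q5-y->q1

Run two small machines in parallel and take their product. One (3 states) tracks partial matches of the forbidden pattern `yx`; the other (4 states) tracks the count of `y`s modulo 4. Each combined state is a pair, one component from each; accept when both components accept. After merging equivalent states the machine shrinks.
        x   y  
>  q0   q0  q1 
   q1   q2  q3 
   q2   q2  q2 
 * q3   q2  q4 
   q4   q2  q5 
   q5   q2  q1 
(> = start, * = accepting)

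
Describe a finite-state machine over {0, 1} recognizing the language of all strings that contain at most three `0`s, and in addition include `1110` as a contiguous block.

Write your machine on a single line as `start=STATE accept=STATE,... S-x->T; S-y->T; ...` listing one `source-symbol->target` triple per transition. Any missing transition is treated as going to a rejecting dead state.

Build one automaton per condition and run them in lockstep. One (5 states) tracks the count of `0`s, saturating at 4; the other (5 states) tracks whether and how much of `1110` has been seen. Each combined state is a pair, one component from each; accept when both components accept.
          0    1  
>  q0     q1   q2 
   q1     q3   q4 
   q2     q1   q5 
   q3     q6   q7 
   q4     q3   q8 
   q5     q1   q9 
   q6    q10  q11 
   q7     q6  q12 
   q8     q3  q13 
   q9    q14   q9 
   q10   q10  q15 
   q11   q10  q16 
   q12    q6  q17 
   q13   q18  q13 
 * q14   q18  q14 
   q15   q10  q19 
   q16   q10  q20 
   q17   q21  q17 
 * q18   q21  q18 
   q19   q10  q22 
   q20   q23  q20 
 * q21   q23  q21 
   q22   q23  q22 
   q23   q23  q23 
(> = start, * = accepting)

start=q0; accept=q14,q18,q21; q0-0->q1; q0-1->q2; q1-0->q3; q1-1->q4; q2-0->q1; q2-1->q5; q3-0->q6; q3-1->q7; q4-0->q3; q4-1->q8; q5-0->q1; q5-1->q9; q6-0->q10; q6-1->q11; q7-0->q6; q7-1->q12; q8-0->q3; q8-1->q13; q9-0->q14; q9-1->q9; q10-0->q10; q10-1->q15; q11-0->q10; q11-1->q16; q12-0->q6; q12-1->q17; q13-0->q18; q13-1->q13; q14-0->q18; q14-1->q14; q15-0->q10; q15-1->q19; q16-0->q10; q16-1->q20; q17-0->q21; q17-1->q17; q18-0->q21; q18-1->q18; q19-0->q10; q19-1->q22; q20-0->q23; q20-1->q20; q21-0->q23; q21-1->q21; q22-0->q23; q22-1->q22; q23-0->q23; q23-1->q23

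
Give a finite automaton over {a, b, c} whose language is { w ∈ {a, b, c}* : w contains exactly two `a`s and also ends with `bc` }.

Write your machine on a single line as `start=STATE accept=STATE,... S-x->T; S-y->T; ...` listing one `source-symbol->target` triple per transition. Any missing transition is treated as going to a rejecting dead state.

start=q0; accept=q10; q0-a->q1; q0-b->q2; q0-c->q0; q1-a->q3; q1-b->q4; q1-c->q1; q2-a->q1; q2-b->q2; q2-c->q5; q3-a->q6; q3-b->q7; q3-c->q3; q4-a->q3; q4-b->q4; q4-c->q8; q5-a->q1; q5-b->q2; q5-c->q0; q6-a->q6; q6-b->q9; q6-c->q6; q7-a->q6; q7-b->q7; q7-c->q10; q8-a->q3; q8-b->q4; q8-c->q1; q9-a->q6; q9-b->q9; q9-c->q11; q10-a->q6; q10-b->q7; q10-c->q3; q11-a->q6; q11-b->q9; q11-c->q6

Build one automaton per condition and run them in lockstep. One (4 states) tracks the count of `a`s, saturating at 3; the other (3 states) tracks how much of the suffix `bc` has currently been matched. Each combined state is a pair, one component from each; accept when both components accept.
12 states suffice.
          a    b    c  
>  q0     q1   q2   q0 
   q1     q3   q4   q1 
   q2     q1   q2   q5 
   q3     q6   q7   q3 
   q4     q3   q4   q8 
   q5     q1   q2   q0 
   q6     q6   q9   q6 
   q7     q6   q7  q10 
   q8     q3   q4   q1 
   q9     q6   q9  q11 
 * q10    q6   q7   q3 
   q11    q6   q9   q6 
(> = start, * = accepting)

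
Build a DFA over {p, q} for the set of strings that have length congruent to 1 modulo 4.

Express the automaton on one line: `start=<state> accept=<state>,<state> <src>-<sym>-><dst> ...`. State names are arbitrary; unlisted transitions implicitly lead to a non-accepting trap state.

start=A accept=B A-p->B A-q->B B-p->C B-q->C C-p->D C-q->D D-p->A D-q->A

Count input length modulo 4: every symbol advances one step around the cycle A → B → C → D → A. Accept at B.
A 4-state machine:
       p  q 
>  A   B  B 
 * B   C  C 
   C   D  D 
   D   A  A 
(> = start, * = accepting)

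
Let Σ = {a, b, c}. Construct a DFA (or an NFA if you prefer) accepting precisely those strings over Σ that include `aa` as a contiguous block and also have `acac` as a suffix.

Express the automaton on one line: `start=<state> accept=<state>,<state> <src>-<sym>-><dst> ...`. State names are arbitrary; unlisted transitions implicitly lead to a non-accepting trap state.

start=s0 accept=s6 s0-a->s1 s0-b->s0 s0-c->s0 s1-a->s2 s1-b->s0 s1-c->s0 s2-a->s2 s2-b->s3 s2-c->s4 s3-a->s2 s3-b->s3 s3-c->s3 s4-a->s5 s4-b->s3 s4-c->s3 s5-a->s2 s5-b->s3 s5-c->s6 s6-a->s5 s6-b->s3 s6-c->s3

Handle the two conditions separately and then intersect. One (3 states) tracks whether and how much of `aa` has been seen; the other (5 states) tracks how much of the suffix `acac` has currently been matched. Each combined state is a pair, one component from each; accept when both components accept. Equivalent product states are then merged.
        a   b   c  
>  s0   s1  s0  s0 
   s1   s2  s0  s0 
   s2   s2  s3  s4 
   s3   s2  s3  s3 
   s4   s5  s3  s3 
   s5   s2  s3  s6 
 * s6   s5  s3  s3 
(> = start, * = accepting)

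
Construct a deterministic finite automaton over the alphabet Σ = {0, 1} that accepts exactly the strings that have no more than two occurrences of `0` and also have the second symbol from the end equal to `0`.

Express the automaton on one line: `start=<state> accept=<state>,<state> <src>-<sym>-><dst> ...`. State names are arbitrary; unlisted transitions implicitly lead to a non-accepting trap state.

Handle the two conditions separately and then intersect. One (4 states) tracks the count of `0`s, saturating at 3; the other (7 states) tracks the last 2 symbols read. Each combined state is a pair, one component from each; accept when both components accept. After merging equivalent states the machine shrinks.
An 8-state machine:
        0   1  
>  q0   q1  q0 
   q1   q2  q3 
 * q2   q4  q5 
 * q3   q6  q7 
   q4   q4  q4 
 * q5   q4  q4 
   q6   q4  q5 
   q7   q6  q7 
(> = start, * = accepting)

start=q0 accept=q2,q3,q5 q0-0->q1 q0-1->q0 q1-0->q2 q1-1->q3 q2-0->q4 q2-1->q5 q3-0->q6 q3-1->q7 q4-0->q4 q4-1->q4 q5-0->q4 q5-1->q4 q6-0->q4 q6-1->q5 q7-0->q6 q7-1->q7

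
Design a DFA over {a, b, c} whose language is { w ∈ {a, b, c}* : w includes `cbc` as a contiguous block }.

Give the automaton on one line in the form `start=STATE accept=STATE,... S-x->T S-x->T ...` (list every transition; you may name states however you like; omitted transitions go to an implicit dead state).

start=q0 accept=q3 q0-a->q0 q0-b->q0 q0-c->q1 q1-a->q0 q1-b->q2 q1-c->q1 q2-a->q0 q2-b->q0 q2-c->q3 q3-a->q3 q3-b->q3 q3-c->q3

States q0..q2 record the length of the longest prefix of `cbc` that matches the current input suffix. Reaching q3 means `cbc` has been seen, and we stay there forever. Accept from q3.
4 states suffice.
        a   b   c  
>  q0   q0  q0  q1 
   q1   q0  q2  q1 
   q2   q0  q0  q3 
 * q3   q3  q3  q3 
(> = start, * = accepting)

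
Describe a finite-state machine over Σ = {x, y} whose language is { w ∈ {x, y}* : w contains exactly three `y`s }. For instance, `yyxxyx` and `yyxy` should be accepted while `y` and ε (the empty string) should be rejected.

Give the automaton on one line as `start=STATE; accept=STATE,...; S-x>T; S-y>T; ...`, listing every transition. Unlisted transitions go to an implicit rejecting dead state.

Only the number of `y`s matters, and only up to 4. Make a chain q0 → q1 → q2 → q3 → q4 advanced by each `y` (with q4 absorbing); every other symbol self-loops. The accepting set is {q3}.
5 states suffice.
        x   y  
>  q0   q0  q1 
   q1   q1  q2 
   q2   q2  q3 
 * q3   q3  q4 
   q4   q4  q4 
(> = start, * = accepting)

start=q0; accept=q3; q0-x>q0; q0-y>q1; q1-x>q1; q1-y>q2; q2-x>q2; q2-y>q3; q3-x>q3; q3-y>q4; q4-x>q4; q4-y>q4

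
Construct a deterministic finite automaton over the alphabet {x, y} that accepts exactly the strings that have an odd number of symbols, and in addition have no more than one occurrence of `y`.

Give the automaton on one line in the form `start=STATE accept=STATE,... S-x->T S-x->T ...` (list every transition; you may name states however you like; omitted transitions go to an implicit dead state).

start=q0 accept=q1,q2 q0-x->q1 q0-y->q2 q1-x->q0 q1-y->q3 q2-x->q3 q2-y->q4 q3-x->q2 q3-y->q4 q4-x->q4 q4-y->q4

Build one automaton per condition and run them in lockstep. One (2 states) tracks the input length modulo 2; the other (3 states) tracks the count of `y`s, saturating at 2. Each combined state is a pair, one component from each; accept when both components accept. Minimizing collapses redundant product states.
5 states suffice.
        x   y  
>  q0   q1  q2 
 * q1   q0  q3 
 * q2   q3  q4 
   q3   q2  q4 
   q4   q4  q4 
(> = start, * = accepting)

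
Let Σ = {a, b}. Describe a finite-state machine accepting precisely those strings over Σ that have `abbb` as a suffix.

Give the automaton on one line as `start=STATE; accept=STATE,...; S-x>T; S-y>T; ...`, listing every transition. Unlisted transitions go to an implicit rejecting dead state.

Let each state record the length of the longest suffix of the input read so far that is also a prefix of `abbb`. s1 means the last symbol is `a`; s2 means the last 2 symbols are `ab`; s3 means the last 3 symbols are `abb`; s4 means the last 4 symbols are `abbb`. Accept only at s4, where the string currently ends in `abbb`.
A 5-state machine:
        a   b  
>  s0   s1  s0 
   s1   s1  s2 
   s2   s1  s3 
   s3   s1  s4 
 * s4   s1  s0 
(> = start, * = accepting)

start=s0; accept=s4; s0-a>s1; s0-b>s0; s1-a>s1; s1-b>s2; s2-a>s1; s2-b>s3; s3-a>s1; s3-b>s4; s4-a>s1; s4-b>s0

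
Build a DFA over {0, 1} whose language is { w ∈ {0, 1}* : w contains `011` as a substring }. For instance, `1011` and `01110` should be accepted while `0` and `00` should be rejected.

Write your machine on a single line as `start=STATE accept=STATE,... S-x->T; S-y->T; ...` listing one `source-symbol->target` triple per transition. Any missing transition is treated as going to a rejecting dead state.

start=q0; accept=q3; q0-0->q1; q0-1->q0; q1-0->q1; q1-1->q2; q2-0->q1; q2-1->q3; q3-0->q3; q3-1->q3

Track how much of `011` has been matched so far: state q0 is no progress, q3 is the absorbing accept state reached once `011` has occurred. Intermediate states record partial matches; on a mismatch, fall back to the longest reusable overlap.
4 states suffice.
        0   1  
>  q0   q1  q0 
   q1   q1  q2 
   q2   q1  q3 
 * q3   q3  q3 
(> = start, * = accepting)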